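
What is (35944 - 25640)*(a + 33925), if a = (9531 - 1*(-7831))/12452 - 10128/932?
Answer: 253477529780832/725329 ≈ 3.4947e+8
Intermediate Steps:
a = -13741559/1450658 (a = (9531 + 7831)*(1/12452) - 10128*1/932 = 17362*(1/12452) - 2532/233 = 8681/6226 - 2532/233 = -13741559/1450658 ≈ -9.4726)
(35944 - 25640)*(a + 33925) = (35944 - 25640)*(-13741559/1450658 + 33925) = 10304*(49199831091/1450658) = 253477529780832/725329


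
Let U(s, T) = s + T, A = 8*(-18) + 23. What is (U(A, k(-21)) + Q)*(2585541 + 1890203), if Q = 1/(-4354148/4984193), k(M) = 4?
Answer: -575602507722424/1088537 ≈ -5.2879e+8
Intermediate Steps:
A = -121 (A = -144 + 23 = -121)
U(s, T) = T + s
Q = -4984193/4354148 (Q = 1/(-4354148*1/4984193) = 1/(-4354148/4984193) = -4984193/4354148 ≈ -1.1447)
(U(A, k(-21)) + Q)*(2585541 + 1890203) = ((4 - 121) - 4984193/4354148)*(2585541 + 1890203) = (-117 - 4984193/4354148)*4475744 = -514419509/4354148*4475744 = -575602507722424/1088537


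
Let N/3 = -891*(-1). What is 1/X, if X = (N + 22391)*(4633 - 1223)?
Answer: 1/85468240 ≈ 1.1700e-8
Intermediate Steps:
N = 2673 (N = 3*(-891*(-1)) = 3*891 = 2673)
X = 85468240 (X = (2673 + 22391)*(4633 - 1223) = 25064*3410 = 85468240)
1/X = 1/85468240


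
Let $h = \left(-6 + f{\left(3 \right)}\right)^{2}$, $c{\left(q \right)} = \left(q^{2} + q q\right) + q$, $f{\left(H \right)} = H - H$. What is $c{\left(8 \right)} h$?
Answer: $4896$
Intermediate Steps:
$f{\left(H \right)} = 0$
$c{\left(q \right)} = q + 2 q^{2}$ ($c{\left(q \right)} = \left(q^{2} + q^{2}\right) + q = 2 q^{2} + q = q + 2 q^{2}$)
$h = 36$ ($h = \left(-6 + 0\right)^{2} = \left(-6\right)^{2} = 36$)
$c{\left(8 \right)} h = 8 \left(1 + 2 \cdot 8\right) 36 = 8 \left(1 + 16\right) 36 = 8 \cdot 17 \cdot 36 = 136 \cdot 36 = 4896$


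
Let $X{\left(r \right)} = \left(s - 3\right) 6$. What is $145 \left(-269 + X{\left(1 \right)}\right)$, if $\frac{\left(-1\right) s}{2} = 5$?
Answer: $-50315$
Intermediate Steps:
$s = -10$ ($s = \left(-2\right) 5 = -10$)
$X{\left(r \right)} = -78$ ($X{\left(r \right)} = \left(-10 - 3\right) 6 = \left(-13\right) 6 = -78$)
$145 \left(-269 + X{\left(1 \right)}\right) = 145 \left(-269 - 78\right) = 145 \left(-347\right) = -50315$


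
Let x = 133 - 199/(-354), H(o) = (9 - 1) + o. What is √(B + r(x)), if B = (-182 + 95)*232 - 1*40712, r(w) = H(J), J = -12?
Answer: 10*I*√609 ≈ 246.78*I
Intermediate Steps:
H(o) = 8 + o
x = 47281/354 (x = 133 - 199*(-1)/354 = 133 - 1*(-199/354) = 133 + 199/354 = 47281/354 ≈ 133.56)
r(w) = -4 (r(w) = 8 - 12 = -4)
B = -60896 (B = -87*232 - 40712 = -20184 - 40712 = -60896)
√(B + r(x)) = √(-60896 - 4) = √(-60900) = 10*I*√609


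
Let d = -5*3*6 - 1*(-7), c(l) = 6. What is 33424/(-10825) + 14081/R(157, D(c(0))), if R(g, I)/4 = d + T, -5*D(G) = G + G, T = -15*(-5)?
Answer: -153496393/346400 ≈ -443.12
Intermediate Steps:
d = -83 (d = -15*6 + 7 = -90 + 7 = -83)
T = 75
D(G) = -2*G/5 (D(G) = -(G + G)/5 = -2*G/5)
R(g, I) = -32 (R(g, I) = 4*(-83 + 75) = 4*(-8) = -32)
33424/(-10825) + 14081/R(157, D(c(0))) = 33424/(-10825) + 14081/(-32) = 33424*(-1/10825) + 14081*(-1/32) = -33424/10825 - 14081/32 = -153496393/346400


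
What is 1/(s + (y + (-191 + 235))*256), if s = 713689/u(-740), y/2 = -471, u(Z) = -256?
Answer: -256/59565017 ≈ -4.2978e-6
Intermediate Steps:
y = -942 (y = 2*(-471) = -942)
s = -713689/256 (s = 713689/(-256) = 713689*(-1/256) = -713689/256 ≈ -2787.8)
1/(s + (y + (-191 + 235))*256) = 1/(-713689/256 + (-942 + (-191 + 235))*256) = 1/(-713689/256 + (-942 + 44)*256) = 1/(-713689/256 - 898*256) = 1/(-713689/256 - 229888) = 1/(-59565017/256) = -256/59565017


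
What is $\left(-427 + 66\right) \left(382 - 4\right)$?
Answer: $-136458$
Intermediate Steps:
$\left(-427 + 66\right) \left(382 - 4\right) = \left(-361\right) 378 = -136458$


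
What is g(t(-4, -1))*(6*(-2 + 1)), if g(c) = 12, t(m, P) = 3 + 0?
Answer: -72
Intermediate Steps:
t(m, P) = 3
g(t(-4, -1))*(6*(-2 + 1)) = 12*(6*(-2 + 1)) = 12*(6*(-1)) = 12*(-6) = -72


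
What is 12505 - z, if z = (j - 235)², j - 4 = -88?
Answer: -89256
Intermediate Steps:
j = -84 (j = 4 - 88 = -84)
z = 101761 (z = (-84 - 235)² = (-319)² = 101761)
12505 - z = 12505 - 1*101761 = 12505 - 101761 = -89256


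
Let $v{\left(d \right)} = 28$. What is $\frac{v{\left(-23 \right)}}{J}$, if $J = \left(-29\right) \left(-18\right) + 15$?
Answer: $\frac{28}{537} \approx 0.052142$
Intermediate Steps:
$J = 537$ ($J = 522 + 15 = 537$)
$\frac{v{\left(-23 \right)}}{J} = \frac{28}{537}$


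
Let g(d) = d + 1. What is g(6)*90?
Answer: 630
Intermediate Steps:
g(d) = 1 + d
g(6)*90 = (1 + 6)*90 = 7*90 = 630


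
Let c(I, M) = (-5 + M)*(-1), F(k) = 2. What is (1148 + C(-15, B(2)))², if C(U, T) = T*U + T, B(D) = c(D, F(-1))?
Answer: 1223236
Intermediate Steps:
c(I, M) = 5 - M
B(D) = 3 (B(D) = 5 - 1*2 = 5 - 2 = 3)
C(U, T) = T + T*U
(1148 + C(-15, B(2)))² = (1148 + 3*(1 - 15))² = (1148 + 3*(-14))² = (1148 - 42)² = 1106² = 1223236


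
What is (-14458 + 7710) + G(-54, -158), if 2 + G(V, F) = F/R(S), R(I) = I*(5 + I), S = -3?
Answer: -20171/3 ≈ -6723.7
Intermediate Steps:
G(V, F) = -2 - F/6 (G(V, F) = -2 + F/((-3*(5 - 3))) = -2 + F/((-3*2)) = -2 + F/(-6) = -2 + F*(-⅙) = -2 - F/6)
(-14458 + 7710) + G(-54, -158) = (-14458 + 7710) + (-2 - ⅙*(-158)) = -6748 + (-2 + 79/3) = -6748 + 73/3 = -20171/3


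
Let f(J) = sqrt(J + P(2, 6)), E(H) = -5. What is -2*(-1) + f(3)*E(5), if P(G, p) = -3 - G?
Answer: 2 - 5*I*sqrt(2) ≈ 2.0 - 7.0711*I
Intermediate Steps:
f(J) = sqrt(-5 + J) (f(J) = sqrt(J + (-3 - 1*2)) = sqrt(J + (-3 - 2)) = sqrt(J - 5) = sqrt(-5 + J))
-2*(-1) + f(3)*E(5) = -2*(-1) + sqrt(-5 + 3)*(-5) = 2 + sqrt(-2)*(-5) = 2 + (I*sqrt(2))*(-5) = 2 - 5*I*sqrt(2)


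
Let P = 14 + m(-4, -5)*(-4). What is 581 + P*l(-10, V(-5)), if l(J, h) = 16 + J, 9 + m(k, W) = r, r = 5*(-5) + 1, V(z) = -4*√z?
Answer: 1457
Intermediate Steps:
r = -24 (r = -25 + 1 = -24)
m(k, W) = -33 (m(k, W) = -9 - 24 = -33)
P = 146 (P = 14 - 33*(-4) = 14 + 132 = 146)
581 + P*l(-10, V(-5)) = 581 + 146*(16 - 10) = 581 + 146*6 = 581 + 876 = 1457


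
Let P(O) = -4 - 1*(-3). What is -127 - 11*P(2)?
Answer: -116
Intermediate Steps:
P(O) = -1 (P(O) = -4 + 3 = -1)
-127 - 11*P(2) = -127 - 11*(-1) = -127 + 11 = -116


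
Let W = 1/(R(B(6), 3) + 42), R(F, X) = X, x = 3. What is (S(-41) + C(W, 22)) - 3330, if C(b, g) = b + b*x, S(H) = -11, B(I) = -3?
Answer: -150341/45 ≈ -3340.9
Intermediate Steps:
W = 1/45 (W = 1/(3 + 42) = 1/45 ≈ 0.022222)
C(b, g) = 4*b (C(b, g) = b + b*3 = b + 3*b = 4*b)
(S(-41) + C(W, 22)) - 3330 = (-11 + 4*(1/45)) - 3330 = (-11 + 4/45) - 3330 = -491/45 - 3330 = -150341/45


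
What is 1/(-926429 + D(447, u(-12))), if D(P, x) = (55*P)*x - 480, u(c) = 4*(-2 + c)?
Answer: -1/2303669 ≈ -4.3409e-7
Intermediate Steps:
u(c) = -8 + 4*c
D(P, x) = -480 + 55*P*x (D(P, x) = 55*P*x - 480 = -480 + 55*P*x)
1/(-926429 + D(447, u(-12))) = 1/(-926429 + (-480 + 55*447*(-8 + 4*(-12)))) = 1/(-926429 + (-480 + 55*447*(-8 - 48))) = 1/(-926429 + (-480 + 55*447*(-56))) = 1/(-926429 + (-480 - 1376760)) = 1/(-926429 - 1377240) = 1/(-2303669) = -1/2303669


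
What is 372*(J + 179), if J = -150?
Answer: 10788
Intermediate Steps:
372*(J + 179) = 372*(-150 + 179) = 372*29 = 10788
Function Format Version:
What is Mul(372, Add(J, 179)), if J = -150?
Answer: 10788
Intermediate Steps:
Mul(372, Add(J, 179)) = Mul(372, Add(-150, 179)) = Mul(372, 29) = 10788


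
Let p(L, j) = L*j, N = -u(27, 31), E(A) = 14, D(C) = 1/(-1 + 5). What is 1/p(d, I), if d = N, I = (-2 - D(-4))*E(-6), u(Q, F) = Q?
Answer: 2/1701 ≈ 0.0011758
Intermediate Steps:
D(C) = ¼ (D(C) = 1/4 = ¼)
I = -63/2 (I = (-2 - 1*¼)*14 = (-2 - ¼)*14 = -9/4*14 = -63/2 ≈ -31.500)
N = -27 (N = -1*27 = -27)
d = -27
1/p(d, I) = 1/(-27*(-63/2)) = 1/(1701/2) = 2/1701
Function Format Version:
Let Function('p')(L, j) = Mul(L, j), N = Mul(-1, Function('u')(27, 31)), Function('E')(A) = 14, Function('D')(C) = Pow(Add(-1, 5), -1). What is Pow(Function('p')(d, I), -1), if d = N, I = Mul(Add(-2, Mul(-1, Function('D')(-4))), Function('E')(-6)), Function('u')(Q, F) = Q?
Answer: Rational(2, 1701) ≈ 0.0011758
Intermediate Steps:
Function('D')(C) = Rational(1, 4) (Function('D')(C) = Pow(4, -1) = Rational(1, 4))
I = Rational(-63, 2) (I = Mul(Add(-2, Mul(-1, Rational(1, 4))), 14) = Mul(Add(-2, Rational(-1, 4)), 14) = Mul(Rational(-9, 4), 14) = Rational(-63, 2) ≈ -31.500)
N = -27 (N = Mul(-1, 27) = -27)
d = -27
Pow(Function('p')(d, I), -1) = Pow(Mul(-27, Rational(-63, 2)), -1) = Pow(Rational(1701, 2), -1) = Rational(2, 1701)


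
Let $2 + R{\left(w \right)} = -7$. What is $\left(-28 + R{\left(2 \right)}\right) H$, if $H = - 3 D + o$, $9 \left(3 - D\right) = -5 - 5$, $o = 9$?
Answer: $\frac{370}{3} \approx 123.33$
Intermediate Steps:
$R{\left(w \right)} = -9$ ($R{\left(w \right)} = -2 - 7 = -9$)
$D = \frac{37}{9}$ ($D = 3 - \frac{-5 - 5}{9} = 3 - - \frac{10}{9} = 3 + \frac{10}{9} = \frac{37}{9} \approx 4.1111$)
$H = - \frac{10}{3}$ ($H = \left(-3\right) \frac{37}{9} + 9 = - \frac{37}{3} + 9 = - \frac{10}{3} \approx -3.3333$)
$\left(-28 + R{\left(2 \right)}\right) H = \left(-28 - 9\right) \left(- \frac{10}{3}\right) = \left(-37\right) \left(- \frac{10}{3}\right) = \frac{370}{3}$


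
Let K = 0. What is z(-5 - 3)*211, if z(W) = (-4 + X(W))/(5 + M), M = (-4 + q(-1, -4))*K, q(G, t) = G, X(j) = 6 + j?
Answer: -1266/5 ≈ -253.20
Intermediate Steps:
M = 0 (M = (-4 - 1)*0 = -5*0 = 0)
z(W) = ⅖ + W/5 (z(W) = (-4 + (6 + W))/(5 + 0) = (2 + W)/5 = (2 + W)*(⅕) = ⅖ + W/5)
z(-5 - 3)*211 = (⅖ + (-5 - 3)/5)*211 = (⅖ + (⅕)*(-8))*211 = (⅖ - 8/5)*211 = -6/5*211 = -1266/5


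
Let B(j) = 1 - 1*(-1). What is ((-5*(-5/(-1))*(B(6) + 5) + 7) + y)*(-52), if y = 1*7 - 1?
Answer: 8424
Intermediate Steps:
B(j) = 2 (B(j) = 1 + 1 = 2)
y = 6 (y = 7 - 1 = 6)
((-5*(-5/(-1))*(B(6) + 5) + 7) + y)*(-52) = ((-5*(-5/(-1))*(2 + 5) + 7) + 6)*(-52) = ((-5*(-5*(-1))*7 + 7) + 6)*(-52) = ((-25*7 + 7) + 6)*(-52) = ((-5*35 + 7) + 6)*(-52) = ((-175 + 7) + 6)*(-52) = (-168 + 6)*(-52) = -162*(-52) = 8424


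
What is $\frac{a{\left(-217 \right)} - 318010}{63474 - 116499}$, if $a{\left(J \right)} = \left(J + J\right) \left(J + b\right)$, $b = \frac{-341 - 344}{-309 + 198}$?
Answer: $\frac{3591806}{840825} \approx 4.2718$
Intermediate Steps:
$b = \frac{685}{111}$ ($b = - \frac{685}{-111} = \left(-685\right) \left(- \frac{1}{111}\right) = \frac{685}{111} \approx 6.1712$)
$a{\left(J \right)} = 2 J \left(\frac{685}{111} + J\right)$ ($a{\left(J \right)} = \left(J + J\right) \left(J + \frac{685}{111}\right) = 2 J \left(\frac{685}{111} + J\right)$)
$\frac{a{\left(-217 \right)} - 318010}{63474 - 116499} = \frac{\frac{2}{111} \left(-217\right) \left(685 + 111 \left(-217\right)\right) - 318010}{63474 - 116499} = \frac{\frac{2}{111} \left(-217\right) \left(685 - 24087\right) - 318010}{-53025} = \left(\frac{2}{111} \left(-217\right) \left(-23402\right) - 318010\right) \left(- \frac{1}{53025}\right) = \left(\frac{10156468}{111} - 318010\right) \left(- \frac{1}{53025}\right) = \left(- \frac{25142642}{111}\right) \left(- \frac{1}{53025}\right) = \frac{3591806}{840825}$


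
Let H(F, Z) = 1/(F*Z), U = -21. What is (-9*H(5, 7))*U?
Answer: 27/5 ≈ 5.4000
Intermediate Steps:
H(F, Z) = 1/(F*Z)
(-9*H(5, 7))*U = -9/(5*7)*(-21) = -9*1/35*(-21) = -9/35*(-21) = 27/5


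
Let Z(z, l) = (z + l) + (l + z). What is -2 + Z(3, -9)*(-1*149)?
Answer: 1786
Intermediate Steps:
Z(z, l) = 2*l + 2*z (Z(z, l) = (l + z) + (l + z) = 2*l + 2*z)
-2 + Z(3, -9)*(-1*149) = -2 + (2*(-9) + 2*3)*(-1*149) = -2 + (-18 + 6)*(-149) = -2 - 12*(-149) = -2 + 1788 = 1786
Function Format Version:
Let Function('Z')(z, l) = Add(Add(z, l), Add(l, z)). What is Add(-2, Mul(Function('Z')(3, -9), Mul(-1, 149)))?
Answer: 1786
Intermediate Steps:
Function('Z')(z, l) = Add(Mul(2, l), Mul(2, z)) (Function('Z')(z, l) = Add(Add(l, z), Add(l, z)) = Add(Mul(2, l), Mul(2, z)))
Add(-2, Mul(Function('Z')(3, -9), Mul(-1, 149))) = Add(-2, Mul(Add(Mul(2, -9), Mul(2, 3)), Mul(-1, 149))) = Add(-2, Mul(Add(-18, 6), -149)) = Add(-2, Mul(-12, -149)) = Add(-2, 1788) = 1786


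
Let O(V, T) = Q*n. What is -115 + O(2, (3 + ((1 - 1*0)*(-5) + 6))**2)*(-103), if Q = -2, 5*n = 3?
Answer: 43/5 ≈ 8.6000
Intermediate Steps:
n = 3/5 (n = (1/5)*3 = 3/5 ≈ 0.60000)
O(V, T) = -6/5 (O(V, T) = -2*3/5 = -6/5)
-115 + O(2, (3 + ((1 - 1*0)*(-5) + 6))**2)*(-103) = -115 - 6/5*(-103) = -115 + 618/5 = 43/5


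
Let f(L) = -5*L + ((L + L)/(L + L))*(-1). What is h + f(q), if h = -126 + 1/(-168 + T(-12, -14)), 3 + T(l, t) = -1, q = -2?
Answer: -20125/172 ≈ -117.01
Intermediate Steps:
T(l, t) = -4 (T(l, t) = -3 - 1 = -4)
f(L) = -1 - 5*L (f(L) = -5*L + ((2*L)/((2*L)))*(-1) = -5*L + ((2*L)*(1/(2*L)))*(-1) = -5*L + 1*(-1) = -5*L - 1 = -1 - 5*L)
h = -21673/172 (h = -126 + 1/(-168 - 4) = -126 + 1/(-172) = -126 - 1/172 = -21673/172 ≈ -126.01)
h + f(q) = -21673/172 + (-1 - 5*(-2)) = -21673/172 + (-1 + 10) = -21673/172 + 9 = -20125/172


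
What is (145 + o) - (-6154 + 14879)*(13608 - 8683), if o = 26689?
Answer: -42943791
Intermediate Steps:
(145 + o) - (-6154 + 14879)*(13608 - 8683) = (145 + 26689) - (-6154 + 14879)*(13608 - 8683) = 26834 - 8725*4925 = 26834 - 1*42970625 = 26834 - 42970625 = -42943791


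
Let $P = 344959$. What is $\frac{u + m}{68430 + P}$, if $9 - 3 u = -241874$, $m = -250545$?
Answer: $- \frac{509752}{1240167} \approx -0.41104$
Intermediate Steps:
$u = \frac{241883}{3}$ ($u = 3 - - \frac{241874}{3} = 3 + \frac{241874}{3} = \frac{241883}{3} \approx 80628.0$)
$\frac{u + m}{68430 + P} = \frac{\frac{241883}{3} - 250545}{68430 + 344959} = - \frac{509752}{3 \cdot 413389} = \left(- \frac{509752}{3}\right) \frac{1}{413389} = - \frac{509752}{1240167}$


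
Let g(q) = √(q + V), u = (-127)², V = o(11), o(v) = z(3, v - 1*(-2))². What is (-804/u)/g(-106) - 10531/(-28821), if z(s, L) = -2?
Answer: 10531/28821 + 134*I*√102/274193 ≈ 0.36539 + 0.0049357*I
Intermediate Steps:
o(v) = 4 (o(v) = (-2)² = 4)
V = 4
u = 16129
g(q) = √(4 + q) (g(q) = √(q + 4) = √(4 + q))
(-804/u)/g(-106) - 10531/(-28821) = (-804/16129)/(√(4 - 106)) - 10531/(-28821) = (-804*1/16129)/(√(-102)) - 10531*(-1/28821) = -804*(-I*√102/102)/16129 + 10531/28821 = -(-134)*I*√102/274193 + 10531/28821 = 134*I*√102/274193 + 10531/28821 = 10531/28821 + 134*I*√102/274193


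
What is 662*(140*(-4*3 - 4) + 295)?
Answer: -1287590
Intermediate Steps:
662*(140*(-4*3 - 4) + 295) = 662*(140*(-12 - 4) + 295) = 662*(140*(-16) + 295) = 662*(-2240 + 295) = 662*(-1945) = -1287590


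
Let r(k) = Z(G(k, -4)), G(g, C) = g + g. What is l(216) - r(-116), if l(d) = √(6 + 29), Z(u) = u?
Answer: 232 + √35 ≈ 237.92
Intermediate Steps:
G(g, C) = 2*g
l(d) = √35
r(k) = 2*k
l(216) - r(-116) = √35 - 2*(-116) = √35 - 1*(-232) = √35 + 232 = 232 + √35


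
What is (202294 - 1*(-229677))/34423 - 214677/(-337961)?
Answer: 153379177502/11633631503 ≈ 13.184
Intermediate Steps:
(202294 - 1*(-229677))/34423 - 214677/(-337961) = (202294 + 229677)*(1/34423) - 214677*(-1/337961) = 431971*(1/34423) + 214677/337961 = 431971/34423 + 214677/337961 = 153379177502/11633631503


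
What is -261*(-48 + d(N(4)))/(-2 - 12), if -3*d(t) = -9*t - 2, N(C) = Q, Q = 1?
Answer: -1653/2 ≈ -826.50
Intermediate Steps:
N(C) = 1
d(t) = ⅔ + 3*t (d(t) = -(-9*t - 2)/3 = -(-2 - 9*t)/3 = ⅔ + 3*t)
-261*(-48 + d(N(4)))/(-2 - 12) = -261*(-48 + (⅔ + 3*1))/(-2 - 12) = -261*(-48 + (⅔ + 3))/(-14) = -261*(-48 + 11/3)*(-1)/14 = -(-11571)*(-1)/14 = -261*19/6 = -1653/2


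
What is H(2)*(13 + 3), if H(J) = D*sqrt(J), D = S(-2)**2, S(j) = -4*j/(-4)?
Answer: 64*sqrt(2) ≈ 90.510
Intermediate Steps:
S(j) = j (S(j) = -4*j*(-1/4) = j)
D = 4 (D = (-2)**2 = 4)
H(J) = 4*sqrt(J)
H(2)*(13 + 3) = (4*sqrt(2))*(13 + 3) = (4*sqrt(2))*16 = 64*sqrt(2)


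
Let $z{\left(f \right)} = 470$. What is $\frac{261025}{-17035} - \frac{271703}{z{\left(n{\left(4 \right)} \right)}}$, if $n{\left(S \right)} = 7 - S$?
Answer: $- \frac{950228471}{1601290} \approx -593.41$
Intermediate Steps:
$\frac{261025}{-17035} - \frac{271703}{z{\left(n{\left(4 \right)} \right)}} = \frac{261025}{-17035} - \frac{271703}{470} = 261025 \left(- \frac{1}{17035}\right) - \frac{271703}{470} = - \frac{52205}{3407} - \frac{271703}{470} = - \frac{950228471}{1601290}$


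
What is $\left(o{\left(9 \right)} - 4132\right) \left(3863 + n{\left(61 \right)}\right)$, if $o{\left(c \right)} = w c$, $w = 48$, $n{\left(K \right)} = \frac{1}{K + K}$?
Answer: $- \frac{871880950}{61} \approx -1.4293 \cdot 10^{7}$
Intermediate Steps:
$n{\left(K \right)} = \frac{1}{2 K}$
$o{\left(c \right)} = 48 c$
$\left(o{\left(9 \right)} - 4132\right) \left(3863 + n{\left(61 \right)}\right) = \left(48 \cdot 9 - 4132\right) \left(3863 + \frac{1}{2 \cdot 61}\right) = \left(432 - 4132\right) \left(3863 + \frac{1}{2} \cdot \frac{1}{61}\right) = - 3700 \left(3863 + \frac{1}{122}\right) = \left(-3700\right) \frac{471287}{122} = - \frac{871880950}{61}$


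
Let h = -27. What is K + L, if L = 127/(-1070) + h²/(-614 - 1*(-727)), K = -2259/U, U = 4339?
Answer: 3049145491/524628490 ≈ 5.8120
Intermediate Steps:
K = -2259/4339 ≈ -0.52063
L = 765679/120910 (L = 127/(-1070) + (-27)²/(-614 - 1*(-727)) = 127*(-1/1070) + 729/(-614 + 727) = -127/1070 + 729/113 = 765679/120910 ≈ 6.3326)
K + L = -2259/4339 + 765679/120910 = 3049145491/524628490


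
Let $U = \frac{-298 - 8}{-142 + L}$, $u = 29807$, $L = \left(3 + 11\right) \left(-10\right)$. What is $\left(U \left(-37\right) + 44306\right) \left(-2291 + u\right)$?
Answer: $\frac{57246900420}{47} \approx 1.218 \cdot 10^{9}$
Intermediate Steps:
$L = -140$ ($L = 14 \left(-10\right) = -140$)
$U = \frac{51}{47}$ ($U = \frac{-298 - 8}{-142 - 140} = - \frac{306}{-282} = \left(-306\right) \left(- \frac{1}{282}\right) = \frac{51}{47} \approx 1.0851$)
$\left(U \left(-37\right) + 44306\right) \left(-2291 + u\right) = \left(\frac{51}{47} \left(-37\right) + 44306\right) \left(-2291 + 29807\right) = \left(- \frac{1887}{47} + 44306\right) 27516 = \frac{2080495}{47} \cdot 27516 = \frac{57246900420}{47}$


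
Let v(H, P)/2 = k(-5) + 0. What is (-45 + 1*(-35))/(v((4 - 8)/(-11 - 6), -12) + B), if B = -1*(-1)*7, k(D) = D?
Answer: 80/3 ≈ 26.667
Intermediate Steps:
v(H, P) = -10 (v(H, P) = 2*(-5 + 0) = 2*(-5) = -10)
B = 7 (B = 1*7 = 7)
(-45 + 1*(-35))/(v((4 - 8)/(-11 - 6), -12) + B) = (-45 + 1*(-35))/(-10 + 7) = (-45 - 35)/(-3) = -80*(-⅓) = 80/3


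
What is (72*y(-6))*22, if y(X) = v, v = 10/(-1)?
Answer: -15840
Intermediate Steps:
v = -10 (v = 10*(-1) = -10)
y(X) = -10
(72*y(-6))*22 = (72*(-10))*22 = -720*22 = -15840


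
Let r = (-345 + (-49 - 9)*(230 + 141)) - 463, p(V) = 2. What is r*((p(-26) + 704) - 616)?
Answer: -2009340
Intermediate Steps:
r = -22326 (r = (-345 - 58*371) - 463 = (-345 - 21518) - 463 = -21863 - 463 = -22326)
r*((p(-26) + 704) - 616) = -22326*((2 + 704) - 616) = -22326*(706 - 616) = -22326*90 = -2009340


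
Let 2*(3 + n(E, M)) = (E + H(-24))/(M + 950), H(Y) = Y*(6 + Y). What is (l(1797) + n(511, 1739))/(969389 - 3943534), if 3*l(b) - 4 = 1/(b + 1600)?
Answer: 81729839/163004553895710 ≈ 5.0140e-7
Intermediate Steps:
l(b) = 4/3 + 1/(3*(1600 + b)) (l(b) = 4/3 + 1/(3*(b + 1600)) = 4/3 + 1/(3*(1600 + b)))
n(E, M) = -3 + (432 + E)/(2*(950 + M)) (n(E, M) = -3 + ((E - 24*(6 - 24))/(M + 950))/2 = -3 + ((E - 24*(-18))/(950 + M))/2 = -3 + ((E + 432)/(950 + M))/2 = -3 + ((432 + E)/(950 + M))/2 = -3 + (432 + E)/(2*(950 + M)))
(l(1797) + n(511, 1739))/(969389 - 3943534) = ((6401 + 4*1797)/(3*(1600 + 1797)) + (-5268 + 511 - 6*1739)/(2*(950 + 1739)))/(969389 - 3943534) = ((1/3)*(6401 + 7188)/3397 + (1/2)*(-5268 + 511 - 10434)/2689)/(-2974145) = ((1/3)*(1/3397)*13589 + (1/2)*(1/2689)*(-15191))*(-1/2974145) = (13589/10191 - 15191/5378)*(-1/2974145) = -81729839/54807198*(-1/2974145) = 81729839/163004553895710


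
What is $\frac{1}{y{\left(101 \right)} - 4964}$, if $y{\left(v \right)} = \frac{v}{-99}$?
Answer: $- \frac{99}{491537} \approx -0.00020141$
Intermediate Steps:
$y{\left(v \right)} = - \frac{v}{99}$ ($y{\left(v \right)} = v \left(- \frac{1}{99}\right) = - \frac{v}{99}$)
$\frac{1}{y{\left(101 \right)} - 4964} = \frac{1}{\left(- \frac{1}{99}\right) 101 - 4964} = \frac{1}{- \frac{101}{99} - 4964} = \frac{1}{- \frac{491537}{99}} = - \frac{99}{491537}$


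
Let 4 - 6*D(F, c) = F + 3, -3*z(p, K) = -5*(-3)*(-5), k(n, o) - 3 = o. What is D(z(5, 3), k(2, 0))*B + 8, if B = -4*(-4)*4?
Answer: -248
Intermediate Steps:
k(n, o) = 3 + o
z(p, K) = 25 (z(p, K) = -(-5*(-3))*(-5)/3 = -5*(-5) = -⅓*(-75) = 25)
D(F, c) = ⅙ - F/6 (D(F, c) = ⅔ - (F + 3)/6 = ⅔ - (3 + F)/6 = ⅔ + (-½ - F/6) = ⅙ - F/6)
B = 64 (B = 16*4 = 64)
D(z(5, 3), k(2, 0))*B + 8 = (⅙ - ⅙*25)*64 + 8 = (⅙ - 25/6)*64 + 8 = -4*64 + 8 = -256 + 8 = -248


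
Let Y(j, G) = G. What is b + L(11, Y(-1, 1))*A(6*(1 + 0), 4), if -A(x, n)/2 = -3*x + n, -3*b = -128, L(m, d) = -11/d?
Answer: -796/3 ≈ -265.33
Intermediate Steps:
b = 128/3 (b = -1/3*(-128) = 128/3 ≈ 42.667)
A(x, n) = -2*n + 6*x (A(x, n) = -2*(-3*x + n) = -2*(n - 3*x) = -2*n + 6*x)
b + L(11, Y(-1, 1))*A(6*(1 + 0), 4) = 128/3 + (-11/1)*(-2*4 + 6*(6*(1 + 0))) = 128/3 + (-11*1)*(-8 + 6*(6*1)) = 128/3 - 11*(-8 + 6*6) = 128/3 - 11*(-8 + 36) = 128/3 - 11*28 = 128/3 - 308 = -796/3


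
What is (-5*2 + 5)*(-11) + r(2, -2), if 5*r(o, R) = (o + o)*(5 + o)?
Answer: 303/5 ≈ 60.600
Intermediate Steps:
r(o, R) = 2*o*(5 + o)/5 (r(o, R) = ((o + o)*(5 + o))/5 = ((2*o)*(5 + o))/5 = (2*o*(5 + o))/5 = 2*o*(5 + o)/5)
(-5*2 + 5)*(-11) + r(2, -2) = (-5*2 + 5)*(-11) + (⅖)*2*(5 + 2) = (-10 + 5)*(-11) + (⅖)*2*7 = -5*(-11) + 28/5 = 55 + 28/5 = 303/5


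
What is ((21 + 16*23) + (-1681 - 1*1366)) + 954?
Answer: -1704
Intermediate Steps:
((21 + 16*23) + (-1681 - 1*1366)) + 954 = ((21 + 368) + (-1681 - 1366)) + 954 = (389 - 3047) + 954 = -2658 + 954 = -1704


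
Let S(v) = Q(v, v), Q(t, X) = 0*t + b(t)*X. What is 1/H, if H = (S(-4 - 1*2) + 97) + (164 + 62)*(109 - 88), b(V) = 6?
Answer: 1/4807 ≈ 0.00020803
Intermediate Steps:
Q(t, X) = 6*X (Q(t, X) = 0*t + 6*X = 0 + 6*X = 6*X)
S(v) = 6*v
H = 4807 (H = (6*(-4 - 1*2) + 97) + (164 + 62)*(109 - 88) = (6*(-4 - 2) + 97) + 226*21 = (6*(-6) + 97) + 4746 = (-36 + 97) + 4746 = 61 + 4746 = 4807)
1/H = 1/4807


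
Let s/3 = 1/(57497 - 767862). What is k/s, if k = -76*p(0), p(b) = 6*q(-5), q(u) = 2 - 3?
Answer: -107975480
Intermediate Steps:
q(u) = -1
s = -3/710365 (s = 3/(57497 - 767862) = 3/(-710365) = 3*(-1/710365) = -3/710365 ≈ -4.2232e-6)
p(b) = -6 (p(b) = 6*(-1) = -6)
k = 456 (k = -76*(-6) = 456)
k/s = 456/(-3/710365) = 456*(-710365/3) = -107975480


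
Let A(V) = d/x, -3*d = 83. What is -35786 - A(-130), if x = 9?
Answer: -966139/27 ≈ -35783.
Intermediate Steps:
d = -83/3 (d = -⅓*83 = -83/3 ≈ -27.667)
A(V) = -83/27 (A(V) = -83/3/9 = -83/3*⅑ = -83/27)
-35786 - A(-130) = -35786 - 1*(-83/27) = -35786 + 83/27 = -966139/27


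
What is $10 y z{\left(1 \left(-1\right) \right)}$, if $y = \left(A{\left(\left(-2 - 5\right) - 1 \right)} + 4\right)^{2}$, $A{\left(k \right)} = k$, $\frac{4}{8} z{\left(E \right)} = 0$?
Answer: $0$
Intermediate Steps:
$z{\left(E \right)} = 0$ ($z{\left(E \right)} = 2 \cdot 0 = 0$)
$y = 16$ ($y = \left(\left(\left(-2 - 5\right) - 1\right) + 4\right)^{2} = \left(\left(-7 - 1\right) + 4\right)^{2} = \left(-8 + 4\right)^{2} = \left(-4\right)^{2} = 16$)
$10 y z{\left(1 \left(-1\right) \right)} = 10 \cdot 16 \cdot 0 = 160 \cdot 0 = 0$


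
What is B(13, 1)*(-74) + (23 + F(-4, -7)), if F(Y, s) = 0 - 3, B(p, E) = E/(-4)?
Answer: 77/2 ≈ 38.500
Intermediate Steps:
B(p, E) = -E/4 (B(p, E) = E*(-¼) = -E/4)
F(Y, s) = -3
B(13, 1)*(-74) + (23 + F(-4, -7)) = -¼*1*(-74) + (23 - 3) = -¼*(-74) + 20 = 37/2 + 20 = 77/2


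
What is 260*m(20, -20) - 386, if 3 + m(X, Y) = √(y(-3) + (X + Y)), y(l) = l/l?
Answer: -906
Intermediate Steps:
y(l) = 1
m(X, Y) = -3 + √(1 + X + Y) (m(X, Y) = -3 + √(1 + (X + Y)) = -3 + √(1 + X + Y))
260*m(20, -20) - 386 = 260*(-3 + √(1 + 20 - 20)) - 386 = 260*(-3 + √1) - 386 = 260*(-3 + 1) - 386 = 260*(-2) - 386 = -520 - 386 = -906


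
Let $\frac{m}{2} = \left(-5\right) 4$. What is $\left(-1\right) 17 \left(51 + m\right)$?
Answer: $-187$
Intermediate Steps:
$m = -40$ ($m = 2 \left(\left(-5\right) 4\right) = 2 \left(-20\right) = -40$)
$\left(-1\right) 17 \left(51 + m\right) = \left(-1\right) 17 \left(51 - 40\right) = \left(-17\right) 11 = -187$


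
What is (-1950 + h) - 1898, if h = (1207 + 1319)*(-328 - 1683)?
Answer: -5083634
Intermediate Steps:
h = -5079786 (h = 2526*(-2011) = -5079786)
(-1950 + h) - 1898 = (-1950 - 5079786) - 1898 = -5081736 - 1898 = -5083634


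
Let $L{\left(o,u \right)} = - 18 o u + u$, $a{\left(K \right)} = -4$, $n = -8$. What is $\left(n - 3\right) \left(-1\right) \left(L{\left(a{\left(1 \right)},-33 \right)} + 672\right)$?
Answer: $-19107$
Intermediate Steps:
$L{\left(o,u \right)} = u - 18 o u$ ($L{\left(o,u \right)} = - 18 o u + u = u - 18 o u$)
$\left(n - 3\right) \left(-1\right) \left(L{\left(a{\left(1 \right)},-33 \right)} + 672\right) = \left(-8 - 3\right) \left(-1\right) \left(- 33 \left(1 - -72\right) + 672\right) = \left(-11\right) \left(-1\right) \left(- 33 \left(1 + 72\right) + 672\right) = 11 \left(\left(-33\right) 73 + 672\right) = 11 \left(-2409 + 672\right) = 11 \left(-1737\right) = -19107$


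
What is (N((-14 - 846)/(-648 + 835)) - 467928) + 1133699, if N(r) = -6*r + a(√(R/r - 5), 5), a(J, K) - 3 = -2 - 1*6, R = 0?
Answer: 124503402/187 ≈ 6.6579e+5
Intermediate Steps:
a(J, K) = -5 (a(J, K) = 3 + (-2 - 1*6) = 3 + (-2 - 6) = 3 - 8 = -5)
N(r) = -5 - 6*r (N(r) = -6*r - 5 = -5 - 6*r)
(N((-14 - 846)/(-648 + 835)) - 467928) + 1133699 = ((-5 - 6*(-14 - 846)/(-648 + 835)) - 467928) + 1133699 = ((-5 - (-5160)/187) - 467928) + 1133699 = ((-5 - 6*(-860/187)) - 467928) + 1133699 = ((-5 + 5160/187) - 467928) + 1133699 = (4225/187 - 467928) + 1133699 = -87498311/187 + 1133699 = 124503402/187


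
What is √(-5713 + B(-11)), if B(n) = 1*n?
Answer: 6*I*√159 ≈ 75.657*I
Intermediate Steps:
B(n) = n
√(-5713 + B(-11)) = √(-5713 - 11) = √(-5724) = 6*I*√159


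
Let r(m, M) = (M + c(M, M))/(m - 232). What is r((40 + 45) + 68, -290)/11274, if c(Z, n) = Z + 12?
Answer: 284/445323 ≈ 0.00063774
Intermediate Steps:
c(Z, n) = 12 + Z
r(m, M) = (12 + 2*M)/(-232 + m) (r(m, M) = (M + (12 + M))/(m - 232) = (12 + 2*M)/(-232 + m))
r((40 + 45) + 68, -290)/11274 = (2*(6 - 290)/(-232 + ((40 + 45) + 68)))/11274 = (2*(-284)/(-232 + (85 + 68)))*(1/11274) = (2*(-284)/(-232 + 153))*(1/11274) = (2*(-284)/(-79))*(1/11274) = (2*(-1/79)*(-284))*(1/11274) = (568/79)*(1/11274) = 284/445323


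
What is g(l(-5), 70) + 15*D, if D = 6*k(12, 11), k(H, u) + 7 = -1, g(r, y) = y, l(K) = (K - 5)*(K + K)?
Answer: -650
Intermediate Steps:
l(K) = 2*K*(-5 + K) (l(K) = (-5 + K)*(2*K) = 2*K*(-5 + K))
k(H, u) = -8 (k(H, u) = -7 - 1 = -8)
D = -48 (D = 6*(-8) = -48)
g(l(-5), 70) + 15*D = 70 + 15*(-48) = 70 - 720 = -650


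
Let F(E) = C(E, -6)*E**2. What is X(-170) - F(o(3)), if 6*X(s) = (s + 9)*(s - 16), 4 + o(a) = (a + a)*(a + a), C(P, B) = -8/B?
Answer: 10877/3 ≈ 3625.7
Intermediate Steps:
o(a) = -4 + 4*a**2 (o(a) = -4 + (a + a)*(a + a) = -4 + (2*a)*(2*a) = -4 + 4*a**2)
X(s) = (-16 + s)*(9 + s)/6 (X(s) = ((s + 9)*(s - 16))/6 = ((9 + s)*(-16 + s))/6 = ((-16 + s)*(9 + s))/6 = (-16 + s)*(9 + s)/6)
F(E) = 4*E**2/3 (F(E) = (-8/(-6))*E**2 = (-8*(-1/6))*E**2 = 4*E**2/3)
X(-170) - F(o(3)) = (-24 - 7/6*(-170) + (1/6)*(-170)**2) - 4*(-4 + 4*3**2)**2/3 = (-24 + 595/3 + (1/6)*28900) - 4*(-4 + 4*9)**2/3 = (-24 + 595/3 + 14450/3) - 4*(-4 + 36)**2/3 = 4991 - 4*32**2/3 = 4991 - 4*1024/3 = 4991 - 1*4096/3 = 4991 - 4096/3 = 10877/3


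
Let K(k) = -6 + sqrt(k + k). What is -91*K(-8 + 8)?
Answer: 546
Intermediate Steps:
K(k) = -6 + sqrt(2)*sqrt(k) (K(k) = -6 + sqrt(2*k) = -6 + sqrt(2)*sqrt(k))
-91*K(-8 + 8) = -91*(-6 + sqrt(2)*sqrt(-8 + 8)) = -91*(-6 + sqrt(2)*sqrt(0)) = -91*(-6 + sqrt(2)*0) = -91*(-6 + 0) = -91*(-6) = 546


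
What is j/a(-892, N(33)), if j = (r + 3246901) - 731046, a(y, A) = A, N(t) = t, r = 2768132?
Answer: 1761329/11 ≈ 1.6012e+5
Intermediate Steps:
j = 5283987 (j = (2768132 + 3246901) - 731046 = 6015033 - 731046 = 5283987)
j/a(-892, N(33)) = 5283987/33 = 5283987*(1/33) = 1761329/11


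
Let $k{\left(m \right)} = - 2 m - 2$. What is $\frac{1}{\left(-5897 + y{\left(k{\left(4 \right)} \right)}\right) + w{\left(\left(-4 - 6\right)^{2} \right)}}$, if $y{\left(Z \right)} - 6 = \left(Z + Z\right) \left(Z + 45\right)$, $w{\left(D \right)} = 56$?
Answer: $- \frac{1}{6535} \approx -0.00015302$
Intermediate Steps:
$k{\left(m \right)} = -2 - 2 m$
$y{\left(Z \right)} = 6 + 2 Z \left(45 + Z\right)$ ($y{\left(Z \right)} = 6 + \left(Z + Z\right) \left(Z + 45\right) = 6 + 2 Z \left(45 + Z\right)$)
$\frac{1}{\left(-5897 + y{\left(k{\left(4 \right)} \right)}\right) + w{\left(\left(-4 - 6\right)^{2} \right)}} = \frac{1}{\left(-5897 + \left(6 + 2 \left(-2 - 8\right)^{2} + 90 \left(-2 - 8\right)\right)\right) + 56} = \frac{1}{\left(-5897 + \left(6 + 2 \left(-10\right)^{2} + 90 \left(-10\right)\right)\right) + 56} = \frac{1}{\left(-5897 + \left(6 + 2 \cdot 100 - 900\right)\right) + 56} = \frac{1}{\left(-5897 + \left(6 + 200 - 900\right)\right) + 56} = \frac{1}{\left(-5897 - 694\right) + 56} = \frac{1}{-6591 + 56} = \frac{1}{-6535} = - \frac{1}{6535}$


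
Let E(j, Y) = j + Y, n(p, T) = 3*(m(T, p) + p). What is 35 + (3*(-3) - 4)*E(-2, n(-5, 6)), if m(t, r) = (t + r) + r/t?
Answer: 499/2 ≈ 249.50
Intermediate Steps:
m(t, r) = r + t + r/t (m(t, r) = (r + t) + r/t = r + t + r/t)
n(p, T) = 3*T + 6*p + 3*p/T (n(p, T) = 3*((p + T + p/T) + p) = 3*((T + p + p/T) + p) = 3*(T + 2*p + p/T) = 3*T + 6*p + 3*p/T)
E(j, Y) = Y + j
35 + (3*(-3) - 4)*E(-2, n(-5, 6)) = 35 + (3*(-3) - 4)*((3*6 + 6*(-5) + 3*(-5)/6) - 2) = 35 + (-9 - 4)*((18 - 30 + 3*(-5)*(1/6)) - 2) = 35 - 13*((18 - 30 - 5/2) - 2) = 35 - 13*(-29/2 - 2) = 35 - 13*(-33/2) = 35 + 429/2 = 499/2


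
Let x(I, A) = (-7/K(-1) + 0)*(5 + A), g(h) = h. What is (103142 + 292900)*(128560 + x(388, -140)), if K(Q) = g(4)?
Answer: 102017448885/2 ≈ 5.1009e+10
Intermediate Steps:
K(Q) = 4
x(I, A) = -35/4 - 7*A/4 (x(I, A) = (-7/4 + 0)*(5 + A) = -7*(5 + A)/4 = -35/4 - 7*A/4)
(103142 + 292900)*(128560 + x(388, -140)) = (103142 + 292900)*(128560 + (-35/4 - 7/4*(-140))) = 396042*(128560 + (-35/4 + 245)) = 396042*(128560 + 945/4) = 396042*(515185/4) = 102017448885/2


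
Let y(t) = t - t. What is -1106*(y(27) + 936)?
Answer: -1035216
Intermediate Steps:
y(t) = 0
-1106*(y(27) + 936) = -1106*(0 + 936) = -1106*936 = -1035216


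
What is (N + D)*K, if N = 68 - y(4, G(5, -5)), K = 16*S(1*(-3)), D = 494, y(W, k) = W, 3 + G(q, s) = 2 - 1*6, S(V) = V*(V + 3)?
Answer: 0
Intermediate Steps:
S(V) = V*(3 + V)
G(q, s) = -7 (G(q, s) = -3 + (2 - 1*6) = -3 + (2 - 6) = -3 - 4 = -7)
K = 0 (K = 16*((1*(-3))*(3 + 1*(-3))) = 16*(-3*(3 - 3)) = 16*(-3*0) = 16*0 = 0)
N = 64 (N = 68 - 1*4 = 68 - 4 = 64)
(N + D)*K = (64 + 494)*0 = 558*0 = 0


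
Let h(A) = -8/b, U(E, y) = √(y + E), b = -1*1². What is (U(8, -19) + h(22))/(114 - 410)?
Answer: -1/37 - I*√11/296 ≈ -0.027027 - 0.011205*I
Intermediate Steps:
b = -1 (b = -1*1 = -1)
U(E, y) = √(E + y)
h(A) = 8 (h(A) = -8/(-1) = -8*(-1) = 8)
(U(8, -19) + h(22))/(114 - 410) = (√(8 - 19) + 8)/(114 - 410) = (√(-11) + 8)/(-296) = (I*√11 + 8)*(-1/296) = (8 + I*√11)*(-1/296) = -1/37 - I*√11/296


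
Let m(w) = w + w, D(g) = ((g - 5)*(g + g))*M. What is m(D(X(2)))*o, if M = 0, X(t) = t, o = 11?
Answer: 0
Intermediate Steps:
D(g) = 0 (D(g) = ((g - 5)*(g + g))*0 = ((-5 + g)*(2*g))*0 = (2*g*(-5 + g))*0 = 0)
m(w) = 2*w
m(D(X(2)))*o = (2*0)*11 = 0*11 = 0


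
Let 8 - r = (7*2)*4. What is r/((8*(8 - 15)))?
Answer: 6/7 ≈ 0.85714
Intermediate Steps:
r = -48 (r = 8 - 7*2*4 = 8 - 14*4 = 8 - 1*56 = 8 - 56 = -48)
r/((8*(8 - 15))) = -48*1/(8*(8 - 15)) = -48/(8*(-7)) = -48/(-56) = -48*(-1/56) = 6/7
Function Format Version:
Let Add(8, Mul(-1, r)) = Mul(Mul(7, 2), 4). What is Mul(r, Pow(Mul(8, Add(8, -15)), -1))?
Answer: Rational(6, 7) ≈ 0.85714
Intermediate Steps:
r = -48 (r = Add(8, Mul(-1, Mul(Mul(7, 2), 4))) = Add(8, Mul(-1, Mul(14, 4))) = Add(8, Mul(-1, 56)) = Add(8, -56) = -48)
Mul(r, Pow(Mul(8, Add(8, -15)), -1)) = Mul(-48, Pow(Mul(8, Add(8, -15)), -1)) = Mul(-48, Pow(Mul(8, -7), -1)) = Mul(-48, Pow(-56, -1)) = Mul(-48, Rational(-1, 56)) = Rational(6, 7)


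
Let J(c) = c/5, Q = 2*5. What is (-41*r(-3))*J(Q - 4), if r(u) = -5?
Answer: 246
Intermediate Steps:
Q = 10
J(c) = c/5 (J(c) = c*(⅕) = c/5)
(-41*r(-3))*J(Q - 4) = (-41*(-5))*((10 - 4)/5) = 205*((⅕)*6) = 205*(6/5) = 246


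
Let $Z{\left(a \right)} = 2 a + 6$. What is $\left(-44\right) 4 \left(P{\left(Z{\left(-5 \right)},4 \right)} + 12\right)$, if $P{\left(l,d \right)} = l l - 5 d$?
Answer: $-1408$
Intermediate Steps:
$Z{\left(a \right)} = 6 + 2 a$
$P{\left(l,d \right)} = l^{2} - 5 d$
$\left(-44\right) 4 \left(P{\left(Z{\left(-5 \right)},4 \right)} + 12\right) = \left(-44\right) 4 \left(\left(\left(6 + 2 \left(-5\right)\right)^{2} - 20\right) + 12\right) = - 176 \left(\left(\left(6 - 10\right)^{2} - 20\right) + 12\right) = - 176 \left(\left(\left(-4\right)^{2} - 20\right) + 12\right) = - 176 \left(\left(16 - 20\right) + 12\right) = - 176 \left(-4 + 12\right) = \left(-176\right) 8 = -1408$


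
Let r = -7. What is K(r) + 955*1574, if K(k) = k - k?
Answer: 1503170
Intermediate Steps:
K(k) = 0
K(r) + 955*1574 = 0 + 955*1574 = 0 + 1503170 = 1503170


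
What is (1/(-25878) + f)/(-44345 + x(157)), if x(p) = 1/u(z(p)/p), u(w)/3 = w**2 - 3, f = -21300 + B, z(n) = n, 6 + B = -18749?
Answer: 1036543291/1147564223 ≈ 0.90326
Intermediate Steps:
B = -18755 (B = -6 - 18749 = -18755)
f = -40055 (f = -21300 - 18755 = -40055)
u(w) = -9 + 3*w**2 (u(w) = 3*(w**2 - 3) = 3*(-3 + w**2) = -9 + 3*w**2)
x(p) = -1/6 (x(p) = 1/(-9 + 3*(p/p)**2) = 1/(-9 + 3*1**2) = 1/(-9 + 3*1) = 1/(-9 + 3) = 1/(-6) = -1/6)
(1/(-25878) + f)/(-44345 + x(157)) = (1/(-25878) - 40055)/(-44345 - 1/6) = (-1/25878 - 40055)/(-266071/6) = -1036543291/25878*(-6/266071) = 1036543291/1147564223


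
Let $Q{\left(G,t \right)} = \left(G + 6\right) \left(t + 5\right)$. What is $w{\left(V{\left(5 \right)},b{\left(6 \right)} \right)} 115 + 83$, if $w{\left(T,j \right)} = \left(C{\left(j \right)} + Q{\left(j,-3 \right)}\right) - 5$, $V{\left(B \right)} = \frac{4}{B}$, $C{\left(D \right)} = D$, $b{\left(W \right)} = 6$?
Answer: $2958$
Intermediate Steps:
$Q{\left(G,t \right)} = \left(5 + t\right) \left(6 + G\right)$ ($Q{\left(G,t \right)} = \left(6 + G\right) \left(5 + t\right) = \left(5 + t\right) \left(6 + G\right)$)
$w{\left(T,j \right)} = 7 + 3 j$ ($w{\left(T,j \right)} = \left(j + \left(30 + 5 j + 6 \left(-3\right) + j \left(-3\right)\right)\right) - 5 = \left(j + \left(30 + 5 j - 18 - 3 j\right)\right) - 5 = \left(j + \left(12 + 2 j\right)\right) - 5 = \left(12 + 3 j\right) - 5 = 7 + 3 j$)
$w{\left(V{\left(5 \right)},b{\left(6 \right)} \right)} 115 + 83 = \left(7 + 3 \cdot 6\right) 115 + 83 = \left(7 + 18\right) 115 + 83 = 25 \cdot 115 + 83 = 2875 + 83 = 2958$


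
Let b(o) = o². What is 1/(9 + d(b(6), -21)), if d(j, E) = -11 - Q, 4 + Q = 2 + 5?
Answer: -⅕ ≈ -0.20000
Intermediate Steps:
Q = 3 (Q = -4 + (2 + 5) = -4 + 7 = 3)
d(j, E) = -14 (d(j, E) = -11 - 1*3 = -11 - 3 = -14)
1/(9 + d(b(6), -21)) = 1/(9 - 14) = 1/(-5) = -⅕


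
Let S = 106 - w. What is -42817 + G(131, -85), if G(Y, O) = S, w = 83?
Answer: -42794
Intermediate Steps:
S = 23 (S = 106 - 1*83 = 106 - 83 = 23)
G(Y, O) = 23
-42817 + G(131, -85) = -42817 + 23 = -42794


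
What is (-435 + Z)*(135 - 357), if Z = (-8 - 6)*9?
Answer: 124542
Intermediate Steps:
Z = -126 (Z = -14*9 = -126)
(-435 + Z)*(135 - 357) = (-435 - 126)*(135 - 357) = -561*(-222) = 124542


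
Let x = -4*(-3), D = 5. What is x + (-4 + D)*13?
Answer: 25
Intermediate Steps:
x = 12
x + (-4 + D)*13 = 12 + (-4 + 5)*13 = 12 + 1*13 = 12 + 13 = 25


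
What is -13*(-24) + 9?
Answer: 321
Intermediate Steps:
-13*(-24) + 9 = 312 + 9 = 321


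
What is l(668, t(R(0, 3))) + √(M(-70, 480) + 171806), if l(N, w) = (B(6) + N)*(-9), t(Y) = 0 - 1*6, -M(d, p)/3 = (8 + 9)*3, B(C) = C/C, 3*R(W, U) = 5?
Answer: -6021 + √171653 ≈ -5606.7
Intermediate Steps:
R(W, U) = 5/3 (R(W, U) = (⅓)*5 = 5/3)
B(C) = 1
M(d, p) = -153 (M(d, p) = -3*(8 + 9)*3 = -51*3 = -3*51 = -153)
t(Y) = -6 (t(Y) = 0 - 6 = -6)
l(N, w) = -9 - 9*N (l(N, w) = (1 + N)*(-9) = -9 - 9*N)
l(668, t(R(0, 3))) + √(M(-70, 480) + 171806) = (-9 - 9*668) + √(-153 + 171806) = (-9 - 6012) + √171653 = -6021 + √171653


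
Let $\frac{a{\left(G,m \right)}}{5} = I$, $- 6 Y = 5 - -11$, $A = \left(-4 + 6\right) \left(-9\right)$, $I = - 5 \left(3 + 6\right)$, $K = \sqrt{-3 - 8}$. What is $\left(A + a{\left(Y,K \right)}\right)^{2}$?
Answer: $59049$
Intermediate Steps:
$K = i \sqrt{11}$ ($K = \sqrt{-11} = i \sqrt{11} \approx 3.3166 i$)
$I = -45$ ($I = \left(-5\right) 9 = -45$)
$A = -18$ ($A = 2 \left(-9\right) = -18$)
$Y = - \frac{8}{3}$ ($Y = - \frac{5 - -11}{6} = - \frac{5 + 11}{6} = \left(- \frac{1}{6}\right) 16 = - \frac{8}{3} \approx -2.6667$)
$a{\left(G,m \right)} = -225$ ($a{\left(G,m \right)} = 5 \left(-45\right) = -225$)
$\left(A + a{\left(Y,K \right)}\right)^{2} = \left(-18 - 225\right)^{2} = \left(-243\right)^{2} = 59049$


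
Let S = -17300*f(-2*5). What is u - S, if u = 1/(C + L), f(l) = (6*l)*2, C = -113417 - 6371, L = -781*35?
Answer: -305427348001/147123 ≈ -2.0760e+6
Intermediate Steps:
L = -27335
C = -119788
f(l) = 12*l
S = 2076000 (S = -207600*(-2*5) = -207600*(-10) = -17300*(-120) = 2076000)
u = -1/147123 (u = 1/(-119788 - 27335) = 1/(-147123) = -1/147123 ≈ -6.7970e-6)
u - S = -1/147123 - 1*2076000 = -1/147123 - 2076000 = -305427348001/147123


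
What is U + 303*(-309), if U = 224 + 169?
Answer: -93234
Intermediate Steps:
U = 393
U + 303*(-309) = 393 + 303*(-309) = 393 - 93627 = -93234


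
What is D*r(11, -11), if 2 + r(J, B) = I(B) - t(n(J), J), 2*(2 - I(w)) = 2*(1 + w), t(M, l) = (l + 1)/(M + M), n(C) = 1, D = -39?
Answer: -156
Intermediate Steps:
t(M, l) = (1 + l)/(2*M) (t(M, l) = (1 + l)/((2*M)) = (1 + l)*(1/(2*M)) = (1 + l)/(2*M))
I(w) = 1 - w (I(w) = 2 - (1 + w) = 2 - (2 + 2*w)/2 = 2 + (-1 - w) = 1 - w)
r(J, B) = -3/2 - B - J/2 (r(J, B) = -2 + ((1 - B) - (1 + J)/(2*1)) = -2 + ((1 - B) - (1 + J)/2) = -2 + ((1 - B) - (½ + J/2)) = -2 + ((1 - B) + (-½ - J/2)) = -2 + (½ - B - J/2) = -3/2 - B - J/2)
D*r(11, -11) = -39*(-3/2 - 1*(-11) - ½*11) = -39*(-3/2 + 11 - 11/2) = -39*4 = -156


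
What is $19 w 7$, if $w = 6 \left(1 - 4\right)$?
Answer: $-2394$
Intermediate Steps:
$w = -18$ ($w = 6 \left(-3\right) = -18$)
$19 w 7 = 19 \left(-18\right) 7 = \left(-342\right) 7 = -2394$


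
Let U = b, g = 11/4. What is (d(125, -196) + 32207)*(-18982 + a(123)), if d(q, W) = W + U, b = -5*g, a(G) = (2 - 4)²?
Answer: -1214487621/2 ≈ -6.0724e+8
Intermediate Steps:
g = 11/4 (g = 11*(¼) = 11/4 ≈ 2.7500)
a(G) = 4 (a(G) = (-2)² = 4)
b = -55/4 (b = -5*11/4 = -55/4 ≈ -13.750)
U = -55/4 ≈ -13.750
d(q, W) = -55/4 + W (d(q, W) = W - 55/4 = -55/4 + W)
(d(125, -196) + 32207)*(-18982 + a(123)) = ((-55/4 - 196) + 32207)*(-18982 + 4) = (-839/4 + 32207)*(-18978) = (127989/4)*(-18978) = -1214487621/2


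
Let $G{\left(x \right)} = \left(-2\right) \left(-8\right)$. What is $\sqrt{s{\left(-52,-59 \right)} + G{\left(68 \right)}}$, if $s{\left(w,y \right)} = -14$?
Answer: $\sqrt{2} \approx 1.4142$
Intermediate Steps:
$G{\left(x \right)} = 16$
$\sqrt{s{\left(-52,-59 \right)} + G{\left(68 \right)}} = \sqrt{-14 + 16} = \sqrt{2}$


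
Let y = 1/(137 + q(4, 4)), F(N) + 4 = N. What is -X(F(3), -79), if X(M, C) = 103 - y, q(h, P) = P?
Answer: -14522/141 ≈ -102.99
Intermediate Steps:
F(N) = -4 + N
y = 1/141 (y = 1/(137 + 4) = 1/141 ≈ 0.0070922)
X(M, C) = 14522/141 (X(M, C) = 103 - 1*1/141 = 103 - 1/141 = 14522/141)
-X(F(3), -79) = -1*14522/141 = -14522/141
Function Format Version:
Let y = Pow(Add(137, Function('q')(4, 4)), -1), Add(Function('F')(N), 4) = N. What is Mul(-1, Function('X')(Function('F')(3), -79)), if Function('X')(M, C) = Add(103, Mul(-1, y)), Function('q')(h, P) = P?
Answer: Rational(-14522, 141) ≈ -102.99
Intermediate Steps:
Function('F')(N) = Add(-4, N)
y = Rational(1, 141) (y = Pow(Add(137, 4), -1) = Pow(141, -1) = Rational(1, 141) ≈ 0.0070922)
Function('X')(M, C) = Rational(14522, 141) (Function('X')(M, C) = Add(103, Mul(-1, Rational(1, 141))) = Add(103, Rational(-1, 141)) = Rational(14522, 141))
Mul(-1, Function('X')(Function('F')(3), -79)) = Mul(-1, Rational(14522, 141)) = Rational(-14522, 141)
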